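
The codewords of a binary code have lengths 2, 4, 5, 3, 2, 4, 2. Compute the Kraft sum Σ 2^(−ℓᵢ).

1.03125

With common denominator 2^5 = 32: Σ 2^(−ℓᵢ) = 8/32 + 2/32 + 1/32 + 4/32 + 8/32 + 2/32 + 8/32 = 33/32 = 1.03125.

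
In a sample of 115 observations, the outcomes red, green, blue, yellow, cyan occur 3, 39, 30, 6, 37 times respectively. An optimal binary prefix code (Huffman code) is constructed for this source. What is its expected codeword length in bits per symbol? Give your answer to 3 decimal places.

2.078 bits/symbol

Probabilities are the counts divided by 115.
Repeatedly combine the two least-probable nodes; the expected code length is the sum of the merged weights.
merge 3/115 + 6/115 → 9/115
merge 9/115 + 6/23 → 39/115
merge 37/115 + 39/115 → 76/115
merge 39/115 + 76/115 → 1
L = 9/115 + 39/115 + 76/115 + 1 = 239/115 ≈ 2.078 bits/symbol.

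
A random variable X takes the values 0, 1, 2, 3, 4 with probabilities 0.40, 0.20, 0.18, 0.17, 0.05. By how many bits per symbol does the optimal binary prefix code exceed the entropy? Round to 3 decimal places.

Entropy H = −Σ p log₂ p ≈ 2.0891 bits.
Huffman merges: 1/20+17/100→11/50; 9/50+1/5→19/50; 11/50+19/50→3/5; 2/5+3/5→1. L = 11/5 ≈ 2.2000.
L − H = 2.2000 − 2.0891 = 0.111 bits.

0.111 bits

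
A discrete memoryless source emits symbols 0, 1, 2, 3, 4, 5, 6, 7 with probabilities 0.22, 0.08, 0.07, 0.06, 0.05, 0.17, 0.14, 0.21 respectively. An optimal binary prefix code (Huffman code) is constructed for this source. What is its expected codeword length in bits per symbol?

2.83 bits/symbol

Repeatedly combine the two least-probable nodes; the expected code length is the sum of the merged weights.
merge 1/20 + 3/50 → 11/100
merge 7/100 + 2/25 → 3/20
merge 11/100 + 7/50 → 1/4
merge 3/20 + 17/100 → 8/25
merge 21/100 + 11/50 → 43/100
merge 1/4 + 8/25 → 57/100
merge 43/100 + 57/100 → 1
L = 11/100 + 3/20 + 1/4 + 8/25 + 43/100 + 57/100 + 1 = 283/100 = 2.83 bits/symbol.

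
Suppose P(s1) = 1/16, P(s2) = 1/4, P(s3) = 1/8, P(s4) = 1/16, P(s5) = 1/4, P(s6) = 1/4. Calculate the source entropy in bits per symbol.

Each probability is a power of 1/2, so log₂(1/p) is an integer.
H = Σ p·log₂(1/p) = 1/16·4 + 1/4·2 + 1/8·3 + 1/16·4 + 1/4·2 + 1/4·2 = 2.375 bits.

2.375 bits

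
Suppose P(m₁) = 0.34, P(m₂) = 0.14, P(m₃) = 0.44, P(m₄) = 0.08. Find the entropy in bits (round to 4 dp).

1.7389 bits

H = −Σ pᵢ log₂ pᵢ.
−0.34·log₂(0.34) = 0.5292
−0.14·log₂(0.14) = 0.3971
−0.44·log₂(0.44) = 0.5211
−0.08·log₂(0.08) = 0.2915
Sum ≈ 1.7389 → 1.7389 bits.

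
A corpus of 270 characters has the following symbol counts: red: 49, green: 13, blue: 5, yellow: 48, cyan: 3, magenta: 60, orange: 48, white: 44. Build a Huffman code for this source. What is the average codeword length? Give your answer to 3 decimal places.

Probabilities are the counts divided by 270.
Repeatedly combine the two least-probable nodes; the expected code length is the sum of the merged weights.
merge 1/90 + 1/54 → 4/135
merge 4/135 + 13/270 → 7/90
merge 7/90 + 22/135 → 13/54
merge 8/45 + 8/45 → 16/45
merge 49/270 + 2/9 → 109/270
merge 13/54 + 16/45 → 161/270
merge 109/270 + 161/270 → 1
L = 4/135 + 7/90 + 13/54 + 16/45 + 109/270 + 161/270 + 1 = 73/27 ≈ 2.704 bits/symbol.

2.704 bits/symbol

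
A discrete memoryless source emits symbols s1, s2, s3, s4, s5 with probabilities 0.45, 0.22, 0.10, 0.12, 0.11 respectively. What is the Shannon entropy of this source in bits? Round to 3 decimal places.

2.049 bits

H = −Σ pᵢ log₂ pᵢ.
−0.45·log₂(0.45) = 0.5184
−0.22·log₂(0.22) = 0.4806
−0.10·log₂(0.10) = 0.3322
−0.12·log₂(0.12) = 0.3671
−0.11·log₂(0.11) = 0.3503
Sum ≈ 2.0485 → 2.049 bits.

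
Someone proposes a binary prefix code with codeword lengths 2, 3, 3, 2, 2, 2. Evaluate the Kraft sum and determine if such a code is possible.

With common denominator 2^3 = 8: Σ 2^(−ℓᵢ) = 2/8 + 1/8 + 1/8 + 2/8 + 2/8 + 2/8 = 10/8 = 1.25.
Kraft's inequality requires Σ ≤ 1; here Σ = 1.25 > 1, so no such prefix code exists.

1.25; no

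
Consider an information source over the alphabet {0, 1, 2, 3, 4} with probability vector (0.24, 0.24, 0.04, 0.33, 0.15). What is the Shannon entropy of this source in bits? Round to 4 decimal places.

2.1124 bits

H = −Σ pᵢ log₂ pᵢ.
−0.24·log₂(0.24) = 0.4941
−0.24·log₂(0.24) = 0.4941
−0.04·log₂(0.04) = 0.1858
−0.33·log₂(0.33) = 0.5278
−0.15·log₂(0.15) = 0.4105
Sum ≈ 2.1124 → 2.1124 bits.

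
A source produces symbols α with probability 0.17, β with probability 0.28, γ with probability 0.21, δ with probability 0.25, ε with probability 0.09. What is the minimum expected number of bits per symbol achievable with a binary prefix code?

Repeatedly combine the two least-probable nodes; the expected code length is the sum of the merged weights.
merge 9/100 + 17/100 → 13/50
merge 21/100 + 1/4 → 23/50
merge 13/50 + 7/25 → 27/50
merge 23/50 + 27/50 → 1
L = 13/50 + 23/50 + 27/50 + 1 = 113/50 = 2.26 bits/symbol.

2.26 bits/symbol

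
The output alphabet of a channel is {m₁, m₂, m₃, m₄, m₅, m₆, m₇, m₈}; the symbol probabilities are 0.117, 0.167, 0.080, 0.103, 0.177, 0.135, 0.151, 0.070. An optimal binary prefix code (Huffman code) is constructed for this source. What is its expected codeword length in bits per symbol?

Repeatedly combine the two least-probable nodes; the expected code length is the sum of the merged weights.
merge 7/100 + 2/25 → 3/20
merge 103/1000 + 117/1000 → 11/50
merge 27/200 + 3/20 → 57/200
merge 151/1000 + 167/1000 → 159/500
merge 177/1000 + 11/50 → 397/1000
merge 57/200 + 159/500 → 603/1000
merge 397/1000 + 603/1000 → 1
L = 3/20 + 11/50 + 57/200 + 159/500 + 397/1000 + 603/1000 + 1 = 2973/1000 = 2.973 bits/symbol.

2.973 bits/symbol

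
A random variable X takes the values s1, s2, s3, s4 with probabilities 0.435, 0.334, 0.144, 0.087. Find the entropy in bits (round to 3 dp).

1.760 bits

H = −Σ pᵢ log₂ pᵢ.
−0.435·log₂(0.435) = 0.5224
−0.334·log₂(0.334) = 0.5284
−0.144·log₂(0.144) = 0.4026
−0.087·log₂(0.087) = 0.3065
Sum ≈ 1.7599 → 1.760 bits.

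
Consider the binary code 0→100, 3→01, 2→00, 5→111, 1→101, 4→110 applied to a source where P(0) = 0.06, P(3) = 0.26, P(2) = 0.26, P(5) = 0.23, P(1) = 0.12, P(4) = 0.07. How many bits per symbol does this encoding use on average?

2.48 bits/symbol

L̄ = Σ pᵢ·ℓᵢ = 0.06·3 + 0.26·2 + 0.26·2 + 0.23·3 + 0.12·3 + 0.07·3 = 2.48 bits/symbol.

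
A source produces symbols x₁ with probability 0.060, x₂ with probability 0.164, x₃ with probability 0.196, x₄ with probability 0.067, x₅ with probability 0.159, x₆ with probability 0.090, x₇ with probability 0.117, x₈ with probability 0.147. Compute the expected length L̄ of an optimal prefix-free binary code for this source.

Repeatedly combine the two least-probable nodes; the expected code length is the sum of the merged weights.
merge 3/50 + 67/1000 → 127/1000
merge 9/100 + 117/1000 → 207/1000
merge 127/1000 + 147/1000 → 137/500
merge 159/1000 + 41/250 → 323/1000
merge 49/250 + 207/1000 → 403/1000
merge 137/500 + 323/1000 → 597/1000
merge 403/1000 + 597/1000 → 1
L = 127/1000 + 207/1000 + 137/500 + 323/1000 + 403/1000 + 597/1000 + 1 = 2931/1000 = 2.931 bits/symbol.

2.931 bits/symbol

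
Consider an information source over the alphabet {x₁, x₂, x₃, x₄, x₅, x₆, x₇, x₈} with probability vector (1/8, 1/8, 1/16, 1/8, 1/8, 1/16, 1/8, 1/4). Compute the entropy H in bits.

Each probability is a power of 1/2, so log₂(1/p) is an integer.
H = Σ p·log₂(1/p) = 1/8·3 + 1/8·3 + 1/16·4 + 1/8·3 + 1/8·3 + 1/16·4 + 1/8·3 + 1/4·2 = 2.875 bits.

2.875 bits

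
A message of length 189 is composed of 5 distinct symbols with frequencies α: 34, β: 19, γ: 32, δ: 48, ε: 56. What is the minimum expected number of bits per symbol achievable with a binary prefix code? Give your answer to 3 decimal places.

2.270 bits/symbol

Probabilities are the counts divided by 189.
Repeatedly combine the two least-probable nodes; the expected code length is the sum of the merged weights.
merge 19/189 + 32/189 → 17/63
merge 34/189 + 16/63 → 82/189
merge 17/63 + 8/27 → 107/189
merge 82/189 + 107/189 → 1
L = 17/63 + 82/189 + 107/189 + 1 = 143/63 ≈ 2.270 bits/symbol.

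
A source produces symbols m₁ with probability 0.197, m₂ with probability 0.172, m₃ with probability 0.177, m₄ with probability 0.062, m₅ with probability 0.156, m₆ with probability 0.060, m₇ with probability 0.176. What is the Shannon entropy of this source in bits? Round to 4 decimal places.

2.6922 bits

H = −Σ pᵢ log₂ pᵢ.
−0.197·log₂(0.197) = 0.4617
−0.172·log₂(0.172) = 0.4368
−0.177·log₂(0.177) = 0.4422
−0.062·log₂(0.062) = 0.2487
−0.156·log₂(0.156) = 0.4181
−0.060·log₂(0.060) = 0.2435
−0.176·log₂(0.176) = 0.4411
Sum ≈ 2.6922 → 2.6922 bits.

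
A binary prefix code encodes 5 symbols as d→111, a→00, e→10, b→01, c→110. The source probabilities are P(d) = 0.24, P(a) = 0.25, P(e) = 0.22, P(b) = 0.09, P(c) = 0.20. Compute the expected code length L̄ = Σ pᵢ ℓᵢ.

2.44 bits/symbol

L̄ = Σ pᵢ·ℓᵢ = 0.24·3 + 0.25·2 + 0.22·2 + 0.09·2 + 0.20·3 = 2.44 bits/symbol.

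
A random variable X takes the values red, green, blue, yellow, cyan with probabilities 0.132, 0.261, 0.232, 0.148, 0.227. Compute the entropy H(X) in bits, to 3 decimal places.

2.274 bits

H = −Σ pᵢ log₂ pᵢ.
−0.132·log₂(0.132) = 0.3856
−0.261·log₂(0.261) = 0.5058
−0.232·log₂(0.232) = 0.4890
−0.148·log₂(0.148) = 0.4079
−0.227·log₂(0.227) = 0.4856
Sum ≈ 2.2740 → 2.274 bits.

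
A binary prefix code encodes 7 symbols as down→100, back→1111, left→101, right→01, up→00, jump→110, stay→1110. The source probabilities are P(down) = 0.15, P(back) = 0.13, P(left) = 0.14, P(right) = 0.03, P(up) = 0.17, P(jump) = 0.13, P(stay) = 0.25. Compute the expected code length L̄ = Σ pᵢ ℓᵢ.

L̄ = Σ pᵢ·ℓᵢ = 0.15·3 + 0.13·4 + 0.14·3 + 0.03·2 + 0.17·2 + 0.13·3 + 0.25·4 = 3.18 bits/symbol.

3.18 bits/symbol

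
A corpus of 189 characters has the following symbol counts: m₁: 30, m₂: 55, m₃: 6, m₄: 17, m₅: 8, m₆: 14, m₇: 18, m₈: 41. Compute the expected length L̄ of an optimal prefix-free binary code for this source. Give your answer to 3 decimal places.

Probabilities are the counts divided by 189.
Repeatedly combine the two least-probable nodes; the expected code length is the sum of the merged weights.
merge 2/63 + 8/189 → 2/27
merge 2/27 + 2/27 → 4/27
merge 17/189 + 2/21 → 5/27
merge 4/27 + 10/63 → 58/189
merge 5/27 + 41/189 → 76/189
merge 55/189 + 58/189 → 113/189
merge 76/189 + 113/189 → 1
L = 2/27 + 4/27 + 5/27 + 58/189 + 76/189 + 113/189 + 1 = 19/7 ≈ 2.714 bits/symbol.

2.714 bits/symbol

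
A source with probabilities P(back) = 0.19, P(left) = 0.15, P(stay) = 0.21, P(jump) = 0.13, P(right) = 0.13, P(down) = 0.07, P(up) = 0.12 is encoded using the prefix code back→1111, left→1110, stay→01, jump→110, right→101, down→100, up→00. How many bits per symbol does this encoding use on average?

3.01 bits/symbol

L̄ = Σ pᵢ·ℓᵢ = 0.19·4 + 0.15·4 + 0.21·2 + 0.13·3 + 0.13·3 + 0.07·3 + 0.12·2 = 3.01 bits/symbol.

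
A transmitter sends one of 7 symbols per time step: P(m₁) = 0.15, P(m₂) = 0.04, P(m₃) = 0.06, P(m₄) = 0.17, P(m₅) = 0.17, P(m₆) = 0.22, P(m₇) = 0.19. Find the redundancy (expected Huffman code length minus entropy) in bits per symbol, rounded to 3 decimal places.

Entropy H = −Σ p log₂ p ≈ 2.6448 bits.
Huffman merges: 1/25+3/50→1/10; 1/10+3/20→1/4; 17/100+17/100→17/50; 19/100+11/50→41/100; 1/4+17/50→59/100; 41/100+59/100→1. L = 269/100 ≈ 2.6900.
L − H = 2.6900 − 2.6448 = 0.045 bits.

0.045 bits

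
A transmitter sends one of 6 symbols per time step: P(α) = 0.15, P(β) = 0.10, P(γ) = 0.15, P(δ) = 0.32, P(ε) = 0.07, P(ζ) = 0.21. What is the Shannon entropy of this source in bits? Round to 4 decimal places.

H = −Σ pᵢ log₂ pᵢ.
−0.15·log₂(0.15) = 0.4105
−0.10·log₂(0.10) = 0.3322
−0.15·log₂(0.15) = 0.4105
−0.32·log₂(0.32) = 0.5260
−0.07·log₂(0.07) = 0.2686
−0.21·log₂(0.21) = 0.4728
Sum ≈ 2.4207 → 2.4207 bits.

2.4207 bits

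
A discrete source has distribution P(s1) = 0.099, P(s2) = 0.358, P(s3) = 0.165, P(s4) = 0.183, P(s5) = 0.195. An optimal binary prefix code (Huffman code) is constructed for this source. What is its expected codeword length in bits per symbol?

Repeatedly combine the two least-probable nodes; the expected code length is the sum of the merged weights.
merge 99/1000 + 33/200 → 33/125
merge 183/1000 + 39/200 → 189/500
merge 33/125 + 179/500 → 311/500
merge 189/500 + 311/500 → 1
L = 33/125 + 189/500 + 311/500 + 1 = 283/125 = 2.264 bits/symbol.

2.264 bits/symbol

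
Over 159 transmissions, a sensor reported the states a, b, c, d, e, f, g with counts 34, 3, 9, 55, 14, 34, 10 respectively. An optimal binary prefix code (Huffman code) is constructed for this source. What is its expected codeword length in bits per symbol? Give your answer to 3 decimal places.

2.440 bits/symbol

Probabilities are the counts divided by 159.
Repeatedly combine the two least-probable nodes; the expected code length is the sum of the merged weights.
merge 1/53 + 3/53 → 4/53
merge 10/159 + 4/53 → 22/159
merge 14/159 + 22/159 → 12/53
merge 34/159 + 34/159 → 68/159
merge 12/53 + 55/159 → 91/159
merge 68/159 + 91/159 → 1
L = 4/53 + 22/159 + 12/53 + 68/159 + 91/159 + 1 = 388/159 ≈ 2.440 bits/symbol.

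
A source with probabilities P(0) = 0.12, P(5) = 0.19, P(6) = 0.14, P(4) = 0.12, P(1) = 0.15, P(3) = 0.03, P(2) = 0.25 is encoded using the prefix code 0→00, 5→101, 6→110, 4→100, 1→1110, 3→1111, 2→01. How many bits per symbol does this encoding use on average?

2.81 bits/symbol

L̄ = Σ pᵢ·ℓᵢ = 0.12·2 + 0.19·3 + 0.14·3 + 0.12·3 + 0.15·4 + 0.03·4 + 0.25·2 = 2.81 bits/symbol.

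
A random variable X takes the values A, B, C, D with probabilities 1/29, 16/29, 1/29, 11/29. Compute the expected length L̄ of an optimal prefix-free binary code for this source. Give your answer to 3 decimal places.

Repeatedly combine the two least-probable nodes; the expected code length is the sum of the merged weights.
merge 1/29 + 1/29 → 2/29
merge 2/29 + 11/29 → 13/29
merge 13/29 + 16/29 → 1
L = 2/29 + 13/29 + 1 = 44/29 ≈ 1.517 bits/symbol.

1.517 bits/symbol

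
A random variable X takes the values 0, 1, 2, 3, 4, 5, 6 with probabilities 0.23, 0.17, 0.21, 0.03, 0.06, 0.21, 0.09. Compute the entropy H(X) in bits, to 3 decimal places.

H = −Σ pᵢ log₂ pᵢ.
−0.23·log₂(0.23) = 0.4877
−0.17·log₂(0.17) = 0.4346
−0.21·log₂(0.21) = 0.4728
−0.03·log₂(0.03) = 0.1518
−0.06·log₂(0.06) = 0.2435
−0.21·log₂(0.21) = 0.4728
−0.09·log₂(0.09) = 0.3127
Sum ≈ 2.5759 → 2.576 bits.

2.576 bits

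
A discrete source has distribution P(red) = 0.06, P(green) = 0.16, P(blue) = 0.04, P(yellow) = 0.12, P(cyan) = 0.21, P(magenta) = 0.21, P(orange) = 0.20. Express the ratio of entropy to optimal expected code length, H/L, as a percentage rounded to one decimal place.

Entropy H = −Σ p log₂ p ≈ 2.6294 bits.
Huffman merges: 1/25+3/50→1/10; 1/10+3/25→11/50; 4/25+1/5→9/25; 21/100+21/100→21/50; 11/50+9/25→29/50; 21/50+29/50→1. L = 67/25 ≈ 2.6800.
Efficiency = H/L = 2.6294/2.6800 = 98.1%.

98.1%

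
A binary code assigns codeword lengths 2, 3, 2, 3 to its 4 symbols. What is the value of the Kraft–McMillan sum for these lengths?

0.75

With common denominator 2^3 = 8: Σ 2^(−ℓᵢ) = 2/8 + 1/8 + 2/8 + 1/8 = 6/8 = 0.75.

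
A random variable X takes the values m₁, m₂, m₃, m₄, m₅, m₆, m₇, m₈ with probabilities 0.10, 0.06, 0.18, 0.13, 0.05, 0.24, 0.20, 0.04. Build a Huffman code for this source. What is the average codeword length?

2.8 bits/symbol

Repeatedly combine the two least-probable nodes; the expected code length is the sum of the merged weights.
merge 1/25 + 1/20 → 9/100
merge 3/50 + 9/100 → 3/20
merge 1/10 + 13/100 → 23/100
merge 3/20 + 9/50 → 33/100
merge 1/5 + 23/100 → 43/100
merge 6/25 + 33/100 → 57/100
merge 43/100 + 57/100 → 1
L = 9/100 + 3/20 + 23/100 + 33/100 + 43/100 + 57/100 + 1 = 14/5 = 2.8 bits/symbol.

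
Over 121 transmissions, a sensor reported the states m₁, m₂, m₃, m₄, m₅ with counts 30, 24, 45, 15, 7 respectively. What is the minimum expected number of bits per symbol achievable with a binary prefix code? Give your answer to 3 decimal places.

2.182 bits/symbol

Probabilities are the counts divided by 121.
Repeatedly combine the two least-probable nodes; the expected code length is the sum of the merged weights.
merge 7/121 + 15/121 → 2/11
merge 2/11 + 24/121 → 46/121
merge 30/121 + 45/121 → 75/121
merge 46/121 + 75/121 → 1
L = 2/11 + 46/121 + 75/121 + 1 = 24/11 ≈ 2.182 bits/symbol.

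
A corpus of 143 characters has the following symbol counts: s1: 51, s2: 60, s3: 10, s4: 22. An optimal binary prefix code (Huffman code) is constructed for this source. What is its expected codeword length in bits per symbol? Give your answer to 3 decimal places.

1.804 bits/symbol

Probabilities are the counts divided by 143.
Repeatedly combine the two least-probable nodes; the expected code length is the sum of the merged weights.
merge 10/143 + 2/13 → 32/143
merge 32/143 + 51/143 → 83/143
merge 60/143 + 83/143 → 1
L = 32/143 + 83/143 + 1 = 258/143 ≈ 1.804 bits/symbol.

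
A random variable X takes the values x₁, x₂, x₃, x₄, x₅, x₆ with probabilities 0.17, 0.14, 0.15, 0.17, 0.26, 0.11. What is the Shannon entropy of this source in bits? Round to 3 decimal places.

2.532 bits

H = −Σ pᵢ log₂ pᵢ.
−0.17·log₂(0.17) = 0.4346
−0.14·log₂(0.14) = 0.3971
−0.15·log₂(0.15) = 0.4105
−0.17·log₂(0.17) = 0.4346
−0.26·log₂(0.26) = 0.5053
−0.11·log₂(0.11) = 0.3503
Sum ≈ 2.5324 → 2.532 bits.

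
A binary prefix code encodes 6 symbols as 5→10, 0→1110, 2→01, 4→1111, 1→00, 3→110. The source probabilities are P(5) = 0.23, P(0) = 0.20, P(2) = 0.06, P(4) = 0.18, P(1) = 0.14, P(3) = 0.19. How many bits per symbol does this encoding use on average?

2.95 bits/symbol

L̄ = Σ pᵢ·ℓᵢ = 0.23·2 + 0.20·4 + 0.06·2 + 0.18·4 + 0.14·2 + 0.19·3 = 2.95 bits/symbol.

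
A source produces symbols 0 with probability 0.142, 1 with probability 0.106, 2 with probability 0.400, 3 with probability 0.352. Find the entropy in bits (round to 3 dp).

H = −Σ pᵢ log₂ pᵢ.
−0.142·log₂(0.142) = 0.3999
−0.106·log₂(0.106) = 0.3432
−0.400·log₂(0.400) = 0.5288
−0.352·log₂(0.352) = 0.5302
Sum ≈ 1.8021 → 1.802 bits.

1.802 bits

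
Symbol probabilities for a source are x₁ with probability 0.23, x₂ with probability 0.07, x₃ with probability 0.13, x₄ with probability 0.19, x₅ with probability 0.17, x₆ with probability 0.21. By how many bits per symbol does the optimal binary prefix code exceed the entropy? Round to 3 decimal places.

Entropy H = −Σ p log₂ p ≈ 2.5015 bits.
Huffman merges: 7/100+13/100→1/5; 17/100+19/100→9/25; 1/5+21/100→41/100; 23/100+9/25→59/100; 41/100+59/100→1. L = 64/25 ≈ 2.5600.
L − H = 2.5600 − 2.5015 = 0.058 bits.

0.058 bits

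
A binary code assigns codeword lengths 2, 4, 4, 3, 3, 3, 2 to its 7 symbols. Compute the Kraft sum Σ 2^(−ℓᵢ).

With common denominator 2^4 = 16: Σ 2^(−ℓᵢ) = 4/16 + 1/16 + 1/16 + 2/16 + 2/16 + 2/16 + 4/16 = 16/16 = 1.

1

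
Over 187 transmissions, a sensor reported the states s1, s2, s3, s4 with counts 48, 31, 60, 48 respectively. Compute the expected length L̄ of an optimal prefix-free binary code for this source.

Probabilities are the counts divided by 187.
Repeatedly combine the two least-probable nodes; the expected code length is the sum of the merged weights.
merge 31/187 + 48/187 → 79/187
merge 48/187 + 60/187 → 108/187
merge 79/187 + 108/187 → 1
L = 79/187 + 108/187 + 1 = 2 bits/symbol.

2 bits/symbol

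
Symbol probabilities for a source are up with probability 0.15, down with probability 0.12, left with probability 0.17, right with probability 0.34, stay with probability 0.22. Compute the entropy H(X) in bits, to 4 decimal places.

H = −Σ pᵢ log₂ pᵢ.
−0.15·log₂(0.15) = 0.4105
−0.12·log₂(0.12) = 0.3671
−0.17·log₂(0.17) = 0.4346
−0.34·log₂(0.34) = 0.5292
−0.22·log₂(0.22) = 0.4806
Sum ≈ 2.2219 → 2.2219 bits.

2.2219 bits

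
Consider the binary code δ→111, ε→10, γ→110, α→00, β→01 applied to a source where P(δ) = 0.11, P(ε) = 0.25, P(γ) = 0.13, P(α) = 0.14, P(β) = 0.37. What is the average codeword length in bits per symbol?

L̄ = Σ pᵢ·ℓᵢ = 0.11·3 + 0.25·2 + 0.13·3 + 0.14·2 + 0.37·2 = 2.24 bits/symbol.

2.24 bits/symbol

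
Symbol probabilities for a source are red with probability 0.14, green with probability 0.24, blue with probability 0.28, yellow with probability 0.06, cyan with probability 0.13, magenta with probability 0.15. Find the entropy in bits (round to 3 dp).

2.442 bits

H = −Σ pᵢ log₂ pᵢ.
−0.14·log₂(0.14) = 0.3971
−0.24·log₂(0.24) = 0.4941
−0.28·log₂(0.28) = 0.5142
−0.06·log₂(0.06) = 0.2435
−0.13·log₂(0.13) = 0.3826
−0.15·log₂(0.15) = 0.4105
Sum ≈ 2.4422 → 2.442 bits.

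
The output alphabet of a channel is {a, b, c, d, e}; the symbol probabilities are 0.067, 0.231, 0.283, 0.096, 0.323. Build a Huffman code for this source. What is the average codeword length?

2.163 bits/symbol

Repeatedly combine the two least-probable nodes; the expected code length is the sum of the merged weights.
merge 67/1000 + 12/125 → 163/1000
merge 163/1000 + 231/1000 → 197/500
merge 283/1000 + 323/1000 → 303/500
merge 197/500 + 303/500 → 1
L = 163/1000 + 197/500 + 303/500 + 1 = 2163/1000 = 2.163 bits/symbol.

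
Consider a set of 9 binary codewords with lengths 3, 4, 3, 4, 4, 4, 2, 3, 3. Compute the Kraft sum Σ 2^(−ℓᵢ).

With common denominator 2^4 = 16: Σ 2^(−ℓᵢ) = 2/16 + 1/16 + 2/16 + 1/16 + 1/16 + 1/16 + 4/16 + 2/16 + 2/16 = 16/16 = 1.

1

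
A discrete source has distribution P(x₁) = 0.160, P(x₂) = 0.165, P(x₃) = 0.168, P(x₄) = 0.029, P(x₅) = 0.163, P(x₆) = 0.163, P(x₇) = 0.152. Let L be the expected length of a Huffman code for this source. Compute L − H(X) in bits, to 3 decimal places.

Entropy H = −Σ p log₂ p ≈ 2.6987 bits.
Huffman merges: 29/1000+19/125→181/1000; 4/25+163/1000→323/1000; 163/1000+33/200→41/125; 21/125+181/1000→349/1000; 323/1000+41/125→651/1000; 349/1000+651/1000→1. L = 354/125 ≈ 2.8320.
L − H = 2.8320 − 2.6987 = 0.133 bits.

0.133 bits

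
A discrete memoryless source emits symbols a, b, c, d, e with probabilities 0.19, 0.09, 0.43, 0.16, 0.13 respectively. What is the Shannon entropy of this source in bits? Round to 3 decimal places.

2.097 bits

H = −Σ pᵢ log₂ pᵢ.
−0.19·log₂(0.19) = 0.4552
−0.09·log₂(0.09) = 0.3127
−0.43·log₂(0.43) = 0.5236
−0.16·log₂(0.16) = 0.4230
−0.13·log₂(0.13) = 0.3826
Sum ≈ 2.0971 → 2.097 bits.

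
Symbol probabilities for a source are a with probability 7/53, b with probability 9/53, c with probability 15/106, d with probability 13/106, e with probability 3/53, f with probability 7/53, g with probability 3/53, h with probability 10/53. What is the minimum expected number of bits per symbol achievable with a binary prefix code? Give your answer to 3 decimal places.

Repeatedly combine the two least-probable nodes; the expected code length is the sum of the merged weights.
merge 3/53 + 3/53 → 6/53
merge 6/53 + 13/106 → 25/106
merge 7/53 + 7/53 → 14/53
merge 15/106 + 9/53 → 33/106
merge 10/53 + 25/106 → 45/106
merge 14/53 + 33/106 → 61/106
merge 45/106 + 61/106 → 1
L = 6/53 + 25/106 + 14/53 + 33/106 + 45/106 + 61/106 + 1 = 155/53 ≈ 2.925 bits/symbol.

2.925 bits/symbol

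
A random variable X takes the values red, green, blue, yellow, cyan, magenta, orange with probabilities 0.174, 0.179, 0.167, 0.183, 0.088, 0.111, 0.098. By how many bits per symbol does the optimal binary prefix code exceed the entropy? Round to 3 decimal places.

0.065 bits

Entropy H = −Σ p log₂ p ≈ 2.7518 bits.
Huffman merges: 11/125+49/500→93/500; 111/1000+167/1000→139/500; 87/500+179/1000→353/1000; 183/1000+93/500→369/1000; 139/500+353/1000→631/1000; 369/1000+631/1000→1. L = 2817/1000 ≈ 2.8170.
L − H = 2.8170 − 2.7518 = 0.065 bits.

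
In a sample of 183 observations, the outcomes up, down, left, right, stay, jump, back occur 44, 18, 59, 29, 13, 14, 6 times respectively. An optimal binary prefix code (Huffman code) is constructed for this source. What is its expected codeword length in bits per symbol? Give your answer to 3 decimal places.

2.541 bits/symbol

Probabilities are the counts divided by 183.
Repeatedly combine the two least-probable nodes; the expected code length is the sum of the merged weights.
merge 2/61 + 13/183 → 19/183
merge 14/183 + 6/61 → 32/183
merge 19/183 + 29/183 → 16/61
merge 32/183 + 44/183 → 76/183
merge 16/61 + 59/183 → 107/183
merge 76/183 + 107/183 → 1
L = 19/183 + 32/183 + 16/61 + 76/183 + 107/183 + 1 = 155/61 ≈ 2.541 bits/symbol.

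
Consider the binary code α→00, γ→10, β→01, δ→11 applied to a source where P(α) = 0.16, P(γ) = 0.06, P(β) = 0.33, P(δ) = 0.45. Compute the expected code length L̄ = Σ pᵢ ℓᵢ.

L̄ = Σ pᵢ·ℓᵢ = 0.16·2 + 0.06·2 + 0.33·2 + 0.45·2 = 2 bits/symbol.

2 bits/symbol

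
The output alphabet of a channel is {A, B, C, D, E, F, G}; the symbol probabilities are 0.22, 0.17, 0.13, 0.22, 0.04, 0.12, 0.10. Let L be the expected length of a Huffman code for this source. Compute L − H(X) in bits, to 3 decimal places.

0.037 bits

Entropy H = −Σ p log₂ p ≈ 2.6634 bits.
Huffman merges: 1/25+1/10→7/50; 3/25+13/100→1/4; 7/50+17/100→31/100; 11/50+11/50→11/25; 1/4+31/100→14/25; 11/25+14/25→1. L = 27/10 ≈ 2.7000.
L − H = 2.7000 − 2.6634 = 0.037 bits.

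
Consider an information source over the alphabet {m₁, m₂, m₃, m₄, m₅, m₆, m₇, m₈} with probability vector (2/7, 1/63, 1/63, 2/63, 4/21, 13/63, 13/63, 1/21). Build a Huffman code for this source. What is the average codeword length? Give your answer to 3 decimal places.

Repeatedly combine the two least-probable nodes; the expected code length is the sum of the merged weights.
merge 1/63 + 1/63 → 2/63
merge 2/63 + 2/63 → 4/63
merge 1/21 + 4/63 → 1/9
merge 1/9 + 4/21 → 19/63
merge 13/63 + 13/63 → 26/63
merge 2/7 + 19/63 → 37/63
merge 26/63 + 37/63 → 1
L = 2/63 + 4/63 + 1/9 + 19/63 + 26/63 + 37/63 + 1 = 158/63 ≈ 2.508 bits/symbol.

2.508 bits/symbol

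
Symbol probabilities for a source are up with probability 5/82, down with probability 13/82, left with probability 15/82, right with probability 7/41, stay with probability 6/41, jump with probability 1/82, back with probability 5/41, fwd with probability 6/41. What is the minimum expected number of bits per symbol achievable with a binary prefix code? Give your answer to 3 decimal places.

Repeatedly combine the two least-probable nodes; the expected code length is the sum of the merged weights.
merge 1/82 + 5/82 → 3/41
merge 3/41 + 5/41 → 8/41
merge 6/41 + 6/41 → 12/41
merge 13/82 + 7/41 → 27/82
merge 15/82 + 8/41 → 31/82
merge 12/41 + 27/82 → 51/82
merge 31/82 + 51/82 → 1
L = 3/41 + 8/41 + 12/41 + 27/82 + 31/82 + 51/82 + 1 = 237/82 ≈ 2.890 bits/symbol.

2.890 bits/symbol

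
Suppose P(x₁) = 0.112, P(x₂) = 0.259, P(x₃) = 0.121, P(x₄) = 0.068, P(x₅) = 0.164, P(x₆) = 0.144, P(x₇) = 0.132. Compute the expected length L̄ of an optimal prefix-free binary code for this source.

2.741 bits/symbol

Repeatedly combine the two least-probable nodes; the expected code length is the sum of the merged weights.
merge 17/250 + 14/125 → 9/50
merge 121/1000 + 33/250 → 253/1000
merge 18/125 + 41/250 → 77/250
merge 9/50 + 253/1000 → 433/1000
merge 259/1000 + 77/250 → 567/1000
merge 433/1000 + 567/1000 → 1
L = 9/50 + 253/1000 + 77/250 + 433/1000 + 567/1000 + 1 = 2741/1000 = 2.741 bits/symbol.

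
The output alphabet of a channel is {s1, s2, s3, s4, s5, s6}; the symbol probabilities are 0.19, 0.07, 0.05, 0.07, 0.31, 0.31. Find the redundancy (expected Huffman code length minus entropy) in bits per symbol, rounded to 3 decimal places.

0.054 bits

Entropy H = −Σ p log₂ p ≈ 2.2560 bits.
Huffman merges: 1/20+7/100→3/25; 7/100+3/25→19/100; 19/100+19/100→19/50; 31/100+31/100→31/50; 19/50+31/50→1. L = 231/100 ≈ 2.3100.
L − H = 2.3100 − 2.2560 = 0.054 bits.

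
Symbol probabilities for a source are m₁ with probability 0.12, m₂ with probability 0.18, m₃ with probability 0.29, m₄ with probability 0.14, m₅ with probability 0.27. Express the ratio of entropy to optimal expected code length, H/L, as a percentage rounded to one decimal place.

Entropy H = −Σ p log₂ p ≈ 2.2374 bits.
Huffman merges: 3/25+7/50→13/50; 9/50+13/50→11/25; 27/100+29/100→14/25; 11/25+14/25→1. L = 113/50 ≈ 2.2600.
Efficiency = H/L = 2.2374/2.2600 = 99.0%.

99.0%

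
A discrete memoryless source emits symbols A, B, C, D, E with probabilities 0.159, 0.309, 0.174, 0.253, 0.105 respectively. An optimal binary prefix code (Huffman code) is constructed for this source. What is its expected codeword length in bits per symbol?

Repeatedly combine the two least-probable nodes; the expected code length is the sum of the merged weights.
merge 21/200 + 159/1000 → 33/125
merge 87/500 + 253/1000 → 427/1000
merge 33/125 + 309/1000 → 573/1000
merge 427/1000 + 573/1000 → 1
L = 33/125 + 427/1000 + 573/1000 + 1 = 283/125 = 2.264 bits/symbol.

2.264 bits/symbol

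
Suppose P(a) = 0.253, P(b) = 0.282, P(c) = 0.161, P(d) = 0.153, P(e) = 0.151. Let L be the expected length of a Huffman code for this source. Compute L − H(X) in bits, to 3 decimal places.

0.037 bits

Entropy H = −Σ p log₂ p ≈ 2.2671 bits.
Huffman merges: 151/1000+153/1000→38/125; 161/1000+253/1000→207/500; 141/500+38/125→293/500; 207/500+293/500→1. L = 288/125 ≈ 2.3040.
L − H = 2.3040 − 2.2671 = 0.037 bits.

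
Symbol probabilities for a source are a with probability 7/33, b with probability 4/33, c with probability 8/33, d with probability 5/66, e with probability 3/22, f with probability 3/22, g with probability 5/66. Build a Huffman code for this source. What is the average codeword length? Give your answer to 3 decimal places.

Repeatedly combine the two least-probable nodes; the expected code length is the sum of the merged weights.
merge 5/66 + 5/66 → 5/33
merge 4/33 + 3/22 → 17/66
merge 3/22 + 5/33 → 19/66
merge 7/33 + 8/33 → 5/11
merge 17/66 + 19/66 → 6/11
merge 5/11 + 6/11 → 1
L = 5/33 + 17/66 + 19/66 + 5/11 + 6/11 + 1 = 89/33 ≈ 2.697 bits/symbol.

2.697 bits/symbol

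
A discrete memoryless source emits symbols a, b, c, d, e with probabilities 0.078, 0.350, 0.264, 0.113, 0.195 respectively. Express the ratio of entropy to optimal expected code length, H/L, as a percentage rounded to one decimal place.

Entropy H = −Σ p log₂ p ≈ 2.1398 bits.
Huffman merges: 39/500+113/1000→191/1000; 191/1000+39/200→193/500; 33/125+7/20→307/500; 193/500+307/500→1. L = 2191/1000 ≈ 2.1910.
Efficiency = H/L = 2.1398/2.1910 = 97.7%.

97.7%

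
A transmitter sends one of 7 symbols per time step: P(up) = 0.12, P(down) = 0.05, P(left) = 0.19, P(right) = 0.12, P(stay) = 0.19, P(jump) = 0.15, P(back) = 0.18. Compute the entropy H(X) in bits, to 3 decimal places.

H = −Σ pᵢ log₂ pᵢ.
−0.12·log₂(0.12) = 0.3671
−0.05·log₂(0.05) = 0.2161
−0.19·log₂(0.19) = 0.4552
−0.12·log₂(0.12) = 0.3671
−0.19·log₂(0.19) = 0.4552
−0.15·log₂(0.15) = 0.4105
−0.18·log₂(0.18) = 0.4453
Sum ≈ 2.7165 → 2.717 bits.

2.717 bits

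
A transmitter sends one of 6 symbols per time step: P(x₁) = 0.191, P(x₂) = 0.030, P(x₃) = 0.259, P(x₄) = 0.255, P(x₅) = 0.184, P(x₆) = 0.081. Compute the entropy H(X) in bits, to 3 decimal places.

2.359 bits

H = −Σ pᵢ log₂ pᵢ.
−0.191·log₂(0.191) = 0.4562
−0.030·log₂(0.030) = 0.1518
−0.259·log₂(0.259) = 0.5048
−0.255·log₂(0.255) = 0.5027
−0.184·log₂(0.184) = 0.4494
−0.081·log₂(0.081) = 0.2937
Sum ≈ 2.3585 → 2.359 bits.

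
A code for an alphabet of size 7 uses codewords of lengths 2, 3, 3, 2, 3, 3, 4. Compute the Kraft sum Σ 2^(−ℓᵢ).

With common denominator 2^4 = 16: Σ 2^(−ℓᵢ) = 4/16 + 2/16 + 2/16 + 4/16 + 2/16 + 2/16 + 1/16 = 17/16 = 1.0625.

1.0625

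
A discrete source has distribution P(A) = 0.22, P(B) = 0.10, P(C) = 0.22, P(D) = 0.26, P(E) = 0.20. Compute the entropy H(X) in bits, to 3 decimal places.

H = −Σ pᵢ log₂ pᵢ.
−0.22·log₂(0.22) = 0.4806
−0.10·log₂(0.10) = 0.3322
−0.22·log₂(0.22) = 0.4806
−0.26·log₂(0.26) = 0.5053
−0.20·log₂(0.20) = 0.4644
Sum ≈ 2.2630 → 2.263 bits.

2.263 bits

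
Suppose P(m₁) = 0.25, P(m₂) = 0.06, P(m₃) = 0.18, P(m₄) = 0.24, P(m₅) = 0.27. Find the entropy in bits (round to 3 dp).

2.193 bits

H = −Σ pᵢ log₂ pᵢ.
−0.25·log₂(0.25) = 0.5000
−0.06·log₂(0.06) = 0.2435
−0.18·log₂(0.18) = 0.4453
−0.24·log₂(0.24) = 0.4941
−0.27·log₂(0.27) = 0.5100
Sum ≈ 2.1930 → 2.193 bits.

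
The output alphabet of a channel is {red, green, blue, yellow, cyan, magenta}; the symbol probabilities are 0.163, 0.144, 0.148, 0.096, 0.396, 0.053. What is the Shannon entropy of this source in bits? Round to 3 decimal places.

H = −Σ pᵢ log₂ pᵢ.
−0.163·log₂(0.163) = 0.4266
−0.144·log₂(0.144) = 0.4026
−0.148·log₂(0.148) = 0.4079
−0.096·log₂(0.096) = 0.3246
−0.396·log₂(0.396) = 0.5292
−0.053·log₂(0.053) = 0.2246
Sum ≈ 2.3155 → 2.316 bits.

2.316 bits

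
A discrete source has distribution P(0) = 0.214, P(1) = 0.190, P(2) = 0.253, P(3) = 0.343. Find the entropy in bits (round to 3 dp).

1.962 bits

H = −Σ pᵢ log₂ pᵢ.
−0.214·log₂(0.214) = 0.4760
−0.190·log₂(0.190) = 0.4552
−0.253·log₂(0.253) = 0.5016
−0.343·log₂(0.343) = 0.5295
Sum ≈ 1.9624 → 1.962 bits.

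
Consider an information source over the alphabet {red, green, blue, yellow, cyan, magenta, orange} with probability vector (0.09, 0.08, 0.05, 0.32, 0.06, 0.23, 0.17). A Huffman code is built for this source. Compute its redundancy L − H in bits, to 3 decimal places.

0.048 bits

Entropy H = −Σ p log₂ p ≈ 2.5121 bits.
Huffman merges: 1/20+3/50→11/100; 2/25+9/100→17/100; 11/100+17/100→7/25; 17/100+23/100→2/5; 7/25+8/25→3/5; 2/5+3/5→1. L = 64/25 ≈ 2.5600.
L − H = 2.5600 − 2.5121 = 0.048 bits.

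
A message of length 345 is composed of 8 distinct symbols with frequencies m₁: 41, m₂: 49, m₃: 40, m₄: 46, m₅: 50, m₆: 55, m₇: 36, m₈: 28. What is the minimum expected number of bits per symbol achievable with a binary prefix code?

3 bits/symbol

Probabilities are the counts divided by 345.
Repeatedly combine the two least-probable nodes; the expected code length is the sum of the merged weights.
merge 28/345 + 12/115 → 64/345
merge 8/69 + 41/345 → 27/115
merge 2/15 + 49/345 → 19/69
merge 10/69 + 11/69 → 7/23
merge 64/345 + 27/115 → 29/69
merge 19/69 + 7/23 → 40/69
merge 29/69 + 40/69 → 1
L = 64/345 + 27/115 + 19/69 + 7/23 + 29/69 + 40/69 + 1 = 3 bits/symbol.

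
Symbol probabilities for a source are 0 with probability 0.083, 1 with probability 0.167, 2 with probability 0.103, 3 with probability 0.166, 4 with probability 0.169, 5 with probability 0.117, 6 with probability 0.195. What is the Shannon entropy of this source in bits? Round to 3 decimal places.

H = −Σ pᵢ log₂ pᵢ.
−0.083·log₂(0.083) = 0.2980
−0.167·log₂(0.167) = 0.4312
−0.103·log₂(0.103) = 0.3378
−0.166·log₂(0.166) = 0.4301
−0.169·log₂(0.169) = 0.4335
−0.117·log₂(0.117) = 0.3622
−0.195·log₂(0.195) = 0.4599
Sum ≈ 2.7526 → 2.753 bits.

2.753 bits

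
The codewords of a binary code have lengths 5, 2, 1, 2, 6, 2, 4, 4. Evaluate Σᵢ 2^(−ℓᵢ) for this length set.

With common denominator 2^6 = 64: Σ 2^(−ℓᵢ) = 2/64 + 16/64 + 32/64 + 16/64 + 1/64 + 16/64 + 4/64 + 4/64 = 91/64 = 1.421875.

1.421875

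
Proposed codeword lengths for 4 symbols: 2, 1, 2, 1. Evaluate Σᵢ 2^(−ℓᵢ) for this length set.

With common denominator 2^2 = 4: Σ 2^(−ℓᵢ) = 1/4 + 2/4 + 1/4 + 2/4 = 6/4 = 1.5.

1.5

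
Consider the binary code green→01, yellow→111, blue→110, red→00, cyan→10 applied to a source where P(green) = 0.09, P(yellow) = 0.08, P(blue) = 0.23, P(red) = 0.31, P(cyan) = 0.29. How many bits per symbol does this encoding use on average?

L̄ = Σ pᵢ·ℓᵢ = 0.09·2 + 0.08·3 + 0.23·3 + 0.31·2 + 0.29·2 = 2.31 bits/symbol.

2.31 bits/symbol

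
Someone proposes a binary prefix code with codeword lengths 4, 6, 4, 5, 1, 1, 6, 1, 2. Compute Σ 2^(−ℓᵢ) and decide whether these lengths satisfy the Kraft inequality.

With common denominator 2^6 = 64: Σ 2^(−ℓᵢ) = 4/64 + 1/64 + 4/64 + 2/64 + 32/64 + 32/64 + 1/64 + 32/64 + 16/64 = 124/64 = 1.9375.
Kraft's inequality requires Σ ≤ 1; here Σ = 1.9375 > 1, so no such prefix code exists.

1.9375; no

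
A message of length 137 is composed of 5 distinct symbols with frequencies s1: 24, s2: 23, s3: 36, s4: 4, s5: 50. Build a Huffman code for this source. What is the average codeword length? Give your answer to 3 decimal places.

2.197 bits/symbol

Probabilities are the counts divided by 137.
Repeatedly combine the two least-probable nodes; the expected code length is the sum of the merged weights.
merge 4/137 + 23/137 → 27/137
merge 24/137 + 27/137 → 51/137
merge 36/137 + 50/137 → 86/137
merge 51/137 + 86/137 → 1
L = 27/137 + 51/137 + 86/137 + 1 = 301/137 ≈ 2.197 bits/symbol.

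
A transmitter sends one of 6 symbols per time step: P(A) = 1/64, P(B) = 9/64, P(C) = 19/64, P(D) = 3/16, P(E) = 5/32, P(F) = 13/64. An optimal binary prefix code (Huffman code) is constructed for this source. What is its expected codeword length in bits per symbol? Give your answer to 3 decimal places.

2.469 bits/symbol

Repeatedly combine the two least-probable nodes; the expected code length is the sum of the merged weights.
merge 1/64 + 9/64 → 5/32
merge 5/32 + 5/32 → 5/16
merge 3/16 + 13/64 → 25/64
merge 19/64 + 5/16 → 39/64
merge 25/64 + 39/64 → 1
L = 5/32 + 5/16 + 25/64 + 39/64 + 1 = 79/32 ≈ 2.469 bits/symbol.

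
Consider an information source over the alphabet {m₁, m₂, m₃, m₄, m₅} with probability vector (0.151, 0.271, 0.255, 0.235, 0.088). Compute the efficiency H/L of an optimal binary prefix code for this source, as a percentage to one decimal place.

99.4%

Entropy H = −Σ p log₂ p ≈ 2.2246 bits.
Huffman merges: 11/125+151/1000→239/1000; 47/200+239/1000→237/500; 51/200+271/1000→263/500; 237/500+263/500→1. L = 2239/1000 ≈ 2.2390.
Efficiency = H/L = 2.2246/2.2390 = 99.4%.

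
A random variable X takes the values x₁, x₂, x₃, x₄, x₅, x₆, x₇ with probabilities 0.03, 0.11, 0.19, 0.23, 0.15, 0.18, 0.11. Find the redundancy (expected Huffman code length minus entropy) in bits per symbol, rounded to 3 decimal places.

Entropy H = −Σ p log₂ p ≈ 2.6511 bits.
Huffman merges: 3/100+11/100→7/50; 11/100+7/50→1/4; 3/20+9/50→33/100; 19/100+23/100→21/50; 1/4+33/100→29/50; 21/50+29/50→1. L = 68/25 ≈ 2.7200.
L − H = 2.7200 − 2.6511 = 0.069 bits.

0.069 bits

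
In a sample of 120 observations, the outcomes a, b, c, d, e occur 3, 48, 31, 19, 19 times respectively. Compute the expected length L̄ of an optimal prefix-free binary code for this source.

2.125 bits/symbol

Probabilities are the counts divided by 120.
Repeatedly combine the two least-probable nodes; the expected code length is the sum of the merged weights.
merge 1/40 + 19/120 → 11/60
merge 19/120 + 11/60 → 41/120
merge 31/120 + 41/120 → 3/5
merge 2/5 + 3/5 → 1
L = 11/60 + 41/120 + 3/5 + 1 = 17/8 = 2.125 bits/symbol.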